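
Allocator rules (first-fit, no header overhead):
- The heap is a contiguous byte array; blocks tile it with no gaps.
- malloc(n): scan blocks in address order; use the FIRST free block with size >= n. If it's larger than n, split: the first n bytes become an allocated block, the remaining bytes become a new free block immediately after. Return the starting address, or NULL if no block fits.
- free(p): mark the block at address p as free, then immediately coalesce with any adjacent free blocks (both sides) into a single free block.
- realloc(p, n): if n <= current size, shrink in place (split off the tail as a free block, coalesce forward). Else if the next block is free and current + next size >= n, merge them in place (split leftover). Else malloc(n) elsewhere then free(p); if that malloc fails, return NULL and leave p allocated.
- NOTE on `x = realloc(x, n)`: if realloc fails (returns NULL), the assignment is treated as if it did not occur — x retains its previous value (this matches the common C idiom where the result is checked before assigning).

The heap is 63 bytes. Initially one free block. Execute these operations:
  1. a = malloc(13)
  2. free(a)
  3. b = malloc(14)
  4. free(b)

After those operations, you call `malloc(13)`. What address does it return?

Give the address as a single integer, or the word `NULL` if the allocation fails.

Answer: 0

Derivation:
Op 1: a = malloc(13) -> a = 0; heap: [0-12 ALLOC][13-62 FREE]
Op 2: free(a) -> (freed a); heap: [0-62 FREE]
Op 3: b = malloc(14) -> b = 0; heap: [0-13 ALLOC][14-62 FREE]
Op 4: free(b) -> (freed b); heap: [0-62 FREE]
malloc(13): first-fit scan over [0-62 FREE] -> 0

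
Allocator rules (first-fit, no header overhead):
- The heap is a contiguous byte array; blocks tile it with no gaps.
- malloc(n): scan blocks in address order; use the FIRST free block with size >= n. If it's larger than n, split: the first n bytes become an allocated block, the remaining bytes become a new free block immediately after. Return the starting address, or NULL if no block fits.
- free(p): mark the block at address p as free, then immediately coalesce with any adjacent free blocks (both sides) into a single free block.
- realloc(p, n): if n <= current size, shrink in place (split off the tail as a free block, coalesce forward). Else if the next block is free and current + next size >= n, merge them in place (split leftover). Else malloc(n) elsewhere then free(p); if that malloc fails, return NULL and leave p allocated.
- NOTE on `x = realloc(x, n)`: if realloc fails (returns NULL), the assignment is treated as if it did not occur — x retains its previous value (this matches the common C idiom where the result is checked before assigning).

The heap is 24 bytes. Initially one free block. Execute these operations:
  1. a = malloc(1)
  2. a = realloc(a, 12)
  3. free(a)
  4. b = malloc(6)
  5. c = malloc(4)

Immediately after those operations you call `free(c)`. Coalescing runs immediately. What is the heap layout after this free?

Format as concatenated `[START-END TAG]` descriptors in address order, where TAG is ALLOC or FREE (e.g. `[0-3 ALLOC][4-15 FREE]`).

Op 1: a = malloc(1) -> a = 0; heap: [0-0 ALLOC][1-23 FREE]
Op 2: a = realloc(a, 12) -> a = 0; heap: [0-11 ALLOC][12-23 FREE]
Op 3: free(a) -> (freed a); heap: [0-23 FREE]
Op 4: b = malloc(6) -> b = 0; heap: [0-5 ALLOC][6-23 FREE]
Op 5: c = malloc(4) -> c = 6; heap: [0-5 ALLOC][6-9 ALLOC][10-23 FREE]
free(c): c = 6 -> block [6-9 ALLOC]; mark free, coalesce with adjacent free neighbors -> [0-5 ALLOC][6-23 FREE]

Answer: [0-5 ALLOC][6-23 FREE]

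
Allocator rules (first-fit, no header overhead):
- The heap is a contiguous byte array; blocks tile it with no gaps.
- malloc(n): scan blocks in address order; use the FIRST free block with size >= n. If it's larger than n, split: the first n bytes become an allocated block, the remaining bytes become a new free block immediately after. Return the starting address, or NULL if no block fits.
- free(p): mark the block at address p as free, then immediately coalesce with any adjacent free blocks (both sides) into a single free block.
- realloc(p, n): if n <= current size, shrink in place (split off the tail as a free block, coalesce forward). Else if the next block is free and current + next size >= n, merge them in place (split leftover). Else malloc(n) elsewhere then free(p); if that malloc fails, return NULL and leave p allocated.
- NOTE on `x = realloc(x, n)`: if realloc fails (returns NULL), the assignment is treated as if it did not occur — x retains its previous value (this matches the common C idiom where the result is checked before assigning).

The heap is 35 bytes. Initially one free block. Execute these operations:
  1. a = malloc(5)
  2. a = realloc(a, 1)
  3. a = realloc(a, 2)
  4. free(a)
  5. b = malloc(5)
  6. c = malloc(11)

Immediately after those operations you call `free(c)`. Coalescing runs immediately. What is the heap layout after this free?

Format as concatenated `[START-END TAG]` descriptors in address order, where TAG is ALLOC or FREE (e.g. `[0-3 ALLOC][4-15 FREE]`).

Answer: [0-4 ALLOC][5-34 FREE]

Derivation:
Op 1: a = malloc(5) -> a = 0; heap: [0-4 ALLOC][5-34 FREE]
Op 2: a = realloc(a, 1) -> a = 0; heap: [0-0 ALLOC][1-34 FREE]
Op 3: a = realloc(a, 2) -> a = 0; heap: [0-1 ALLOC][2-34 FREE]
Op 4: free(a) -> (freed a); heap: [0-34 FREE]
Op 5: b = malloc(5) -> b = 0; heap: [0-4 ALLOC][5-34 FREE]
Op 6: c = malloc(11) -> c = 5; heap: [0-4 ALLOC][5-15 ALLOC][16-34 FREE]
free(c): c = 5 -> block [5-15 ALLOC]; mark free, coalesce with adjacent free neighbors -> [0-4 ALLOC][5-34 FREE]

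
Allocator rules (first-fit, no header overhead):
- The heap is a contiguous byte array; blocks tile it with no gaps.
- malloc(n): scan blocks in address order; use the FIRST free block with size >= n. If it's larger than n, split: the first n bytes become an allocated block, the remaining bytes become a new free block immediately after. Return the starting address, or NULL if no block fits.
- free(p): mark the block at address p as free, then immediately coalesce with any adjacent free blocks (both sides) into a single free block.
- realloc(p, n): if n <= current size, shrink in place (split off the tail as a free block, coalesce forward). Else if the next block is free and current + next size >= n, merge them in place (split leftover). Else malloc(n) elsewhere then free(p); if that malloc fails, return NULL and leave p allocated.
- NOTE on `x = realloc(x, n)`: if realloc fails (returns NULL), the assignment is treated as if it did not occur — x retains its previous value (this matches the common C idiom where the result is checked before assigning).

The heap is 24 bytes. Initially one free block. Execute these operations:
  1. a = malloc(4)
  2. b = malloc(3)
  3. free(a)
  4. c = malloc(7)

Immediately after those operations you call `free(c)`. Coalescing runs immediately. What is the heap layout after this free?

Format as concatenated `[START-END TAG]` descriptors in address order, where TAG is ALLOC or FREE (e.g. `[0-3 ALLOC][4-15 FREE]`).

Answer: [0-3 FREE][4-6 ALLOC][7-23 FREE]

Derivation:
Op 1: a = malloc(4) -> a = 0; heap: [0-3 ALLOC][4-23 FREE]
Op 2: b = malloc(3) -> b = 4; heap: [0-3 ALLOC][4-6 ALLOC][7-23 FREE]
Op 3: free(a) -> (freed a); heap: [0-3 FREE][4-6 ALLOC][7-23 FREE]
Op 4: c = malloc(7) -> c = 7; heap: [0-3 FREE][4-6 ALLOC][7-13 ALLOC][14-23 FREE]
free(c): c = 7 -> block [7-13 ALLOC]; mark free, coalesce with adjacent free neighbors -> [0-3 FREE][4-6 ALLOC][7-23 FREE]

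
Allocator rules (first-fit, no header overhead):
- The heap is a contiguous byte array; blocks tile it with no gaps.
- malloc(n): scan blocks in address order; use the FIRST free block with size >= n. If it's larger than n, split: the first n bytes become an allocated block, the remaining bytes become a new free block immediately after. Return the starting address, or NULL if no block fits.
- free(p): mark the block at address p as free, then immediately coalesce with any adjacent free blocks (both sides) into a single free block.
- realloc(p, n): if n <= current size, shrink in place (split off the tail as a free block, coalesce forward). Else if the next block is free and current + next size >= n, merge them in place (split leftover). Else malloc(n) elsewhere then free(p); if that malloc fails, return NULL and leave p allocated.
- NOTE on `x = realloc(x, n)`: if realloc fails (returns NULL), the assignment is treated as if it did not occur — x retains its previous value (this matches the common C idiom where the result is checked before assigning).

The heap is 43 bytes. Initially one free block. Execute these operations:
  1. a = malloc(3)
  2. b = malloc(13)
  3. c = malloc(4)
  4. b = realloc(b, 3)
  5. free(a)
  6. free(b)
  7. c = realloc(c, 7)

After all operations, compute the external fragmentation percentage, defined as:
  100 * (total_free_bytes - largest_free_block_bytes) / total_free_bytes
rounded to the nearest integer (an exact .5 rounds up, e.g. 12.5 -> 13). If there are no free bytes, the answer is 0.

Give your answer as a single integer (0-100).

Answer: 44

Derivation:
Op 1: a = malloc(3) -> a = 0; heap: [0-2 ALLOC][3-42 FREE]
Op 2: b = malloc(13) -> b = 3; heap: [0-2 ALLOC][3-15 ALLOC][16-42 FREE]
Op 3: c = malloc(4) -> c = 16; heap: [0-2 ALLOC][3-15 ALLOC][16-19 ALLOC][20-42 FREE]
Op 4: b = realloc(b, 3) -> b = 3; heap: [0-2 ALLOC][3-5 ALLOC][6-15 FREE][16-19 ALLOC][20-42 FREE]
Op 5: free(a) -> (freed a); heap: [0-2 FREE][3-5 ALLOC][6-15 FREE][16-19 ALLOC][20-42 FREE]
Op 6: free(b) -> (freed b); heap: [0-15 FREE][16-19 ALLOC][20-42 FREE]
Op 7: c = realloc(c, 7) -> c = 16; heap: [0-15 FREE][16-22 ALLOC][23-42 FREE]
Free blocks: [16 20] total_free=36 largest=20 -> 100*(36-20)/36 = 1600/36 ≈ 44.444 -> rounds to 44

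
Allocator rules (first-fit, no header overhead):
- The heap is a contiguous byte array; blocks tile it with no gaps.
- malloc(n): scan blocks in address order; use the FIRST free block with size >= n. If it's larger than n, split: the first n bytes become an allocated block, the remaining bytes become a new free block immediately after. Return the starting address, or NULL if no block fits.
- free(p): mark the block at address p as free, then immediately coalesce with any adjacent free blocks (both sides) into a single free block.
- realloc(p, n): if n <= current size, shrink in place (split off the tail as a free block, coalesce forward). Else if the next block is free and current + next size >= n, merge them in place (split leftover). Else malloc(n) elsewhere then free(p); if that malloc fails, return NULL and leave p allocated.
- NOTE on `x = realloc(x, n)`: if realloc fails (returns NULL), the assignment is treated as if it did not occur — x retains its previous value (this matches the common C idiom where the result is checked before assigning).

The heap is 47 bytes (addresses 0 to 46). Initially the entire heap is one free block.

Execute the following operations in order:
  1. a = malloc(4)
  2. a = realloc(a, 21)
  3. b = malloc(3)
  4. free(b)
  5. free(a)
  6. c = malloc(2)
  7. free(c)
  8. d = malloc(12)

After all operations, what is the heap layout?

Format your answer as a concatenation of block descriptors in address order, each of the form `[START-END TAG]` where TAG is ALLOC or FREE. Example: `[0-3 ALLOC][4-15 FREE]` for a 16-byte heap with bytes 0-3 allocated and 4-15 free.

Answer: [0-11 ALLOC][12-46 FREE]

Derivation:
Op 1: a = malloc(4) -> a = 0; heap: [0-3 ALLOC][4-46 FREE]
Op 2: a = realloc(a, 21) -> a = 0; heap: [0-20 ALLOC][21-46 FREE]
Op 3: b = malloc(3) -> b = 21; heap: [0-20 ALLOC][21-23 ALLOC][24-46 FREE]
Op 4: free(b) -> (freed b); heap: [0-20 ALLOC][21-46 FREE]
Op 5: free(a) -> (freed a); heap: [0-46 FREE]
Op 6: c = malloc(2) -> c = 0; heap: [0-1 ALLOC][2-46 FREE]
Op 7: free(c) -> (freed c); heap: [0-46 FREE]
Op 8: d = malloc(12) -> d = 0; heap: [0-11 ALLOC][12-46 FREE]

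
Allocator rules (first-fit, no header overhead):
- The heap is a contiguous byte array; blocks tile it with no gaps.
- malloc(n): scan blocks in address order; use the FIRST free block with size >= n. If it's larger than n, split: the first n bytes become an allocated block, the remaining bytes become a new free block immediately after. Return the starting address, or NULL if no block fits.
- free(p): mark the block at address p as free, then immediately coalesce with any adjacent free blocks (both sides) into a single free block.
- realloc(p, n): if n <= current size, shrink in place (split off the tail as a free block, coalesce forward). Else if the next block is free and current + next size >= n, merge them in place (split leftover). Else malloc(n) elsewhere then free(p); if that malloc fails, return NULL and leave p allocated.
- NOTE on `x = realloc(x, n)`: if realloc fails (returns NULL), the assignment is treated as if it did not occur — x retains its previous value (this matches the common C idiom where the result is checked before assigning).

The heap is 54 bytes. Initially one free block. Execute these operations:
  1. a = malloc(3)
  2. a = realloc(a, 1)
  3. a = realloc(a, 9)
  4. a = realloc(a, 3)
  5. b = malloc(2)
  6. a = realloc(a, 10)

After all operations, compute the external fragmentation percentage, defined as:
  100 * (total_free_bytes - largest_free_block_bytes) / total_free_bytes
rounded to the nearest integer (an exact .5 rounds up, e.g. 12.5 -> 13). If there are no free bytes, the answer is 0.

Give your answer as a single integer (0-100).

Op 1: a = malloc(3) -> a = 0; heap: [0-2 ALLOC][3-53 FREE]
Op 2: a = realloc(a, 1) -> a = 0; heap: [0-0 ALLOC][1-53 FREE]
Op 3: a = realloc(a, 9) -> a = 0; heap: [0-8 ALLOC][9-53 FREE]
Op 4: a = realloc(a, 3) -> a = 0; heap: [0-2 ALLOC][3-53 FREE]
Op 5: b = malloc(2) -> b = 3; heap: [0-2 ALLOC][3-4 ALLOC][5-53 FREE]
Op 6: a = realloc(a, 10) -> a = 5; heap: [0-2 FREE][3-4 ALLOC][5-14 ALLOC][15-53 FREE]
Free blocks: [3 39] total_free=42 largest=39 -> 100*(42-39)/42 = 300/42 ≈ 7.143 -> rounds to 7

Answer: 7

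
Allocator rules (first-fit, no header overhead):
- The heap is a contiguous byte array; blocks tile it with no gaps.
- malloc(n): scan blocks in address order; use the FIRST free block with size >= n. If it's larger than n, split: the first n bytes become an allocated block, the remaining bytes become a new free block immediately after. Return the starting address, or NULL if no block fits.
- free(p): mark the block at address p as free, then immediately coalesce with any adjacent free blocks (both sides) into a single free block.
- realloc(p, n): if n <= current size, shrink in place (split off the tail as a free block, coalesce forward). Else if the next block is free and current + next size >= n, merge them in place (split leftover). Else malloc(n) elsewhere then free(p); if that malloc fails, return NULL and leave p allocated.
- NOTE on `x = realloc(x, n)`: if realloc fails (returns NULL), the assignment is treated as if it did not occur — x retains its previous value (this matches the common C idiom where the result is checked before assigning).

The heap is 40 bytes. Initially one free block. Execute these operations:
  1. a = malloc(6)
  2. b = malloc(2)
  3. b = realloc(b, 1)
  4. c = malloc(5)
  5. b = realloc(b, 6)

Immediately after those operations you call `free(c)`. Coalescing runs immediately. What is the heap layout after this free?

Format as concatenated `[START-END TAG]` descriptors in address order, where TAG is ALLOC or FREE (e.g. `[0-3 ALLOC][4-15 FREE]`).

Answer: [0-5 ALLOC][6-11 FREE][12-17 ALLOC][18-39 FREE]

Derivation:
Op 1: a = malloc(6) -> a = 0; heap: [0-5 ALLOC][6-39 FREE]
Op 2: b = malloc(2) -> b = 6; heap: [0-5 ALLOC][6-7 ALLOC][8-39 FREE]
Op 3: b = realloc(b, 1) -> b = 6; heap: [0-5 ALLOC][6-6 ALLOC][7-39 FREE]
Op 4: c = malloc(5) -> c = 7; heap: [0-5 ALLOC][6-6 ALLOC][7-11 ALLOC][12-39 FREE]
Op 5: b = realloc(b, 6) -> b = 12; heap: [0-5 ALLOC][6-6 FREE][7-11 ALLOC][12-17 ALLOC][18-39 FREE]
free(c): c = 7 -> block [7-11 ALLOC]; mark free, coalesce with adjacent free neighbors -> [0-5 ALLOC][6-11 FREE][12-17 ALLOC][18-39 FREE]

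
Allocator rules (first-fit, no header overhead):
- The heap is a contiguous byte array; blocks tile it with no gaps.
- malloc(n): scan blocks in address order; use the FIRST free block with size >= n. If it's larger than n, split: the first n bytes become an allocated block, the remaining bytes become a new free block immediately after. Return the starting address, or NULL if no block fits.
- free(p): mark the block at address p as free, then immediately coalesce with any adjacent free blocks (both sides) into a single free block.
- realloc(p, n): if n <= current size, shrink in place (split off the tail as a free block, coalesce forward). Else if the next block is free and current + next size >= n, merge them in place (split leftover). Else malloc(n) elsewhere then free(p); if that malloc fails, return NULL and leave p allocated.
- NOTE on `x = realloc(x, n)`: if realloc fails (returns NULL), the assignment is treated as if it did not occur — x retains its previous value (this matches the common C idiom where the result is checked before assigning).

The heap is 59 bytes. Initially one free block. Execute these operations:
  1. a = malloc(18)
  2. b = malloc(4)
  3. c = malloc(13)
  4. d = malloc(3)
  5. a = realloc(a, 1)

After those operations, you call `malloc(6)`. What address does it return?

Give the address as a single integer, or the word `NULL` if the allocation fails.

Op 1: a = malloc(18) -> a = 0; heap: [0-17 ALLOC][18-58 FREE]
Op 2: b = malloc(4) -> b = 18; heap: [0-17 ALLOC][18-21 ALLOC][22-58 FREE]
Op 3: c = malloc(13) -> c = 22; heap: [0-17 ALLOC][18-21 ALLOC][22-34 ALLOC][35-58 FREE]
Op 4: d = malloc(3) -> d = 35; heap: [0-17 ALLOC][18-21 ALLOC][22-34 ALLOC][35-37 ALLOC][38-58 FREE]
Op 5: a = realloc(a, 1) -> a = 0; heap: [0-0 ALLOC][1-17 FREE][18-21 ALLOC][22-34 ALLOC][35-37 ALLOC][38-58 FREE]
malloc(6): first-fit scan over [0-0 ALLOC][1-17 FREE][18-21 ALLOC][22-34 ALLOC][35-37 ALLOC][38-58 FREE] -> 1

Answer: 1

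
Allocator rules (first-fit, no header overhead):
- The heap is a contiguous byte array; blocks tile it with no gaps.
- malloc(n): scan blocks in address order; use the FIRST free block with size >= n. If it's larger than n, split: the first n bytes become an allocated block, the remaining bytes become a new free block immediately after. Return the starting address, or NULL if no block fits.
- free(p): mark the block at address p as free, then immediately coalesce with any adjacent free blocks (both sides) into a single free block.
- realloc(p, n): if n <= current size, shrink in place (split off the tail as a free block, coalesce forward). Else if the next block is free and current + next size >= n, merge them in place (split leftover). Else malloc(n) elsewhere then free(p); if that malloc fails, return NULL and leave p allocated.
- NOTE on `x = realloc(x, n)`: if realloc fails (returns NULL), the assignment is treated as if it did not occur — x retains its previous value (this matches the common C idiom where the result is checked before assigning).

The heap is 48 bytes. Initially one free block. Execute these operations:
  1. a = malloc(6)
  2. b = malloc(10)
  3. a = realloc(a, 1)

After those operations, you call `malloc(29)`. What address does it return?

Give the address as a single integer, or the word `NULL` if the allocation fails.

Answer: 16

Derivation:
Op 1: a = malloc(6) -> a = 0; heap: [0-5 ALLOC][6-47 FREE]
Op 2: b = malloc(10) -> b = 6; heap: [0-5 ALLOC][6-15 ALLOC][16-47 FREE]
Op 3: a = realloc(a, 1) -> a = 0; heap: [0-0 ALLOC][1-5 FREE][6-15 ALLOC][16-47 FREE]
malloc(29): first-fit scan over [0-0 ALLOC][1-5 FREE][6-15 ALLOC][16-47 FREE] -> 16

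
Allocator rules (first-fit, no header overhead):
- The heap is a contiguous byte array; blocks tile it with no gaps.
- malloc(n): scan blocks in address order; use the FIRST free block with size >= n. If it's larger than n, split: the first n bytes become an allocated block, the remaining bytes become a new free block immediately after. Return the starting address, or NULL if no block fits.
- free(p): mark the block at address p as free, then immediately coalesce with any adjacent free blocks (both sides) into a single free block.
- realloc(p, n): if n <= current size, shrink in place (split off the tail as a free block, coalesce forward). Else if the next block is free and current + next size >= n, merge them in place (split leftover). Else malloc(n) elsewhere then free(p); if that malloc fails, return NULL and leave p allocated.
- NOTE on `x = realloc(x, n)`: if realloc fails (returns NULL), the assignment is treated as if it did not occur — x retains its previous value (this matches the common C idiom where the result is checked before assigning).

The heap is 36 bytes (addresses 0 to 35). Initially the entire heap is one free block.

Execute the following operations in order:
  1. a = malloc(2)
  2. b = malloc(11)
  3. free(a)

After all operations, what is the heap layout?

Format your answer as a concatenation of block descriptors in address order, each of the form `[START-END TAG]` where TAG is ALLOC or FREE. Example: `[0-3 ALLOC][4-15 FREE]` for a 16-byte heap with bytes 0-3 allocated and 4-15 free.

Answer: [0-1 FREE][2-12 ALLOC][13-35 FREE]

Derivation:
Op 1: a = malloc(2) -> a = 0; heap: [0-1 ALLOC][2-35 FREE]
Op 2: b = malloc(11) -> b = 2; heap: [0-1 ALLOC][2-12 ALLOC][13-35 FREE]
Op 3: free(a) -> (freed a); heap: [0-1 FREE][2-12 ALLOC][13-35 FREE]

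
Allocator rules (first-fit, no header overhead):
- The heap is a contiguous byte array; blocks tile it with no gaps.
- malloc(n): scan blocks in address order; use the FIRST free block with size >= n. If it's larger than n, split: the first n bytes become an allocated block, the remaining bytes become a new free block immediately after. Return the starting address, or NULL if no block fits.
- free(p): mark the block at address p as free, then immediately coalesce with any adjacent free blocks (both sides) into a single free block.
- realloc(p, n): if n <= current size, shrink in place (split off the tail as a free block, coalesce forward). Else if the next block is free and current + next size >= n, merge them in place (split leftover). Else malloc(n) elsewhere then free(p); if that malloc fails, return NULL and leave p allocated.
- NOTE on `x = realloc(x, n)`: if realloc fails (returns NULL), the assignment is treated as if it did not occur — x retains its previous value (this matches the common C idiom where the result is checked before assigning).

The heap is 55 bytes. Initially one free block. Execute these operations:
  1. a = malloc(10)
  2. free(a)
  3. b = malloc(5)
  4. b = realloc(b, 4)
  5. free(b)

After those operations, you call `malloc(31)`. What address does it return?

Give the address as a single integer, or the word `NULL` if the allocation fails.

Answer: 0

Derivation:
Op 1: a = malloc(10) -> a = 0; heap: [0-9 ALLOC][10-54 FREE]
Op 2: free(a) -> (freed a); heap: [0-54 FREE]
Op 3: b = malloc(5) -> b = 0; heap: [0-4 ALLOC][5-54 FREE]
Op 4: b = realloc(b, 4) -> b = 0; heap: [0-3 ALLOC][4-54 FREE]
Op 5: free(b) -> (freed b); heap: [0-54 FREE]
malloc(31): first-fit scan over [0-54 FREE] -> 0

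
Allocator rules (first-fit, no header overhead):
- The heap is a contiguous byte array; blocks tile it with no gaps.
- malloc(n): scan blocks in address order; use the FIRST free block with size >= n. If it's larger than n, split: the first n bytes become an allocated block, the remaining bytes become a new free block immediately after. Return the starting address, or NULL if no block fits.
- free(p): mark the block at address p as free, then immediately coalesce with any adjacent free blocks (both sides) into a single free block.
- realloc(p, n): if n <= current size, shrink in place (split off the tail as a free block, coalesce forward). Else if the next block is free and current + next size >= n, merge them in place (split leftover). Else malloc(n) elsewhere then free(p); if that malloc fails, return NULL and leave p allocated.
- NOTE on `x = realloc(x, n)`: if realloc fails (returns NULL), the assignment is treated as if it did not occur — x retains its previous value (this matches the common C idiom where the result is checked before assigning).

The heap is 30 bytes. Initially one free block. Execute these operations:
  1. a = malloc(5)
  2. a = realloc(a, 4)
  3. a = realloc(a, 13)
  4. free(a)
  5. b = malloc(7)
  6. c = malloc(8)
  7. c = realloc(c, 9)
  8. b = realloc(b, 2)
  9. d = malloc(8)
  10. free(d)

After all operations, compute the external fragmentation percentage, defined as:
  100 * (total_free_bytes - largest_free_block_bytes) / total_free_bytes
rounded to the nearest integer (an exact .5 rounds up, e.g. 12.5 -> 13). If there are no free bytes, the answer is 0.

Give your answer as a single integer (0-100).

Answer: 26

Derivation:
Op 1: a = malloc(5) -> a = 0; heap: [0-4 ALLOC][5-29 FREE]
Op 2: a = realloc(a, 4) -> a = 0; heap: [0-3 ALLOC][4-29 FREE]
Op 3: a = realloc(a, 13) -> a = 0; heap: [0-12 ALLOC][13-29 FREE]
Op 4: free(a) -> (freed a); heap: [0-29 FREE]
Op 5: b = malloc(7) -> b = 0; heap: [0-6 ALLOC][7-29 FREE]
Op 6: c = malloc(8) -> c = 7; heap: [0-6 ALLOC][7-14 ALLOC][15-29 FREE]
Op 7: c = realloc(c, 9) -> c = 7; heap: [0-6 ALLOC][7-15 ALLOC][16-29 FREE]
Op 8: b = realloc(b, 2) -> b = 0; heap: [0-1 ALLOC][2-6 FREE][7-15 ALLOC][16-29 FREE]
Op 9: d = malloc(8) -> d = 16; heap: [0-1 ALLOC][2-6 FREE][7-15 ALLOC][16-23 ALLOC][24-29 FREE]
Op 10: free(d) -> (freed d); heap: [0-1 ALLOC][2-6 FREE][7-15 ALLOC][16-29 FREE]
Free blocks: [5 14] total_free=19 largest=14 -> 100*(19-14)/19 = 500/19 ≈ 26.316 -> rounds to 26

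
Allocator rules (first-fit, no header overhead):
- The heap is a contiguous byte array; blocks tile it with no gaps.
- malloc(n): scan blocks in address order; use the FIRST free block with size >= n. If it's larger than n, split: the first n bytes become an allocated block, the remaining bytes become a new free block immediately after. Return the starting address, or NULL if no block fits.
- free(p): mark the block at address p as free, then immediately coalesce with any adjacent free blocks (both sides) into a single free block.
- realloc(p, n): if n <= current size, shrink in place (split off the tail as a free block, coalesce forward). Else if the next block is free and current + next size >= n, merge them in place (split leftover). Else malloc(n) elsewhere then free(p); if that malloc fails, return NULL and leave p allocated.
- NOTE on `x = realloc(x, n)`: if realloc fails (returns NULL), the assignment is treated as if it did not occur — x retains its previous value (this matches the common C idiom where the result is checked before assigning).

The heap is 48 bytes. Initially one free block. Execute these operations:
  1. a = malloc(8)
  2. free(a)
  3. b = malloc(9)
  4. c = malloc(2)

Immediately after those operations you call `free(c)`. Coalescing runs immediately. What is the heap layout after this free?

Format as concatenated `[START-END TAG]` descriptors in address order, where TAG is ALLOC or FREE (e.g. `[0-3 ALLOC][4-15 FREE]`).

Answer: [0-8 ALLOC][9-47 FREE]

Derivation:
Op 1: a = malloc(8) -> a = 0; heap: [0-7 ALLOC][8-47 FREE]
Op 2: free(a) -> (freed a); heap: [0-47 FREE]
Op 3: b = malloc(9) -> b = 0; heap: [0-8 ALLOC][9-47 FREE]
Op 4: c = malloc(2) -> c = 9; heap: [0-8 ALLOC][9-10 ALLOC][11-47 FREE]
free(c): c = 9 -> block [9-10 ALLOC]; mark free, coalesce with adjacent free neighbors -> [0-8 ALLOC][9-47 FREE]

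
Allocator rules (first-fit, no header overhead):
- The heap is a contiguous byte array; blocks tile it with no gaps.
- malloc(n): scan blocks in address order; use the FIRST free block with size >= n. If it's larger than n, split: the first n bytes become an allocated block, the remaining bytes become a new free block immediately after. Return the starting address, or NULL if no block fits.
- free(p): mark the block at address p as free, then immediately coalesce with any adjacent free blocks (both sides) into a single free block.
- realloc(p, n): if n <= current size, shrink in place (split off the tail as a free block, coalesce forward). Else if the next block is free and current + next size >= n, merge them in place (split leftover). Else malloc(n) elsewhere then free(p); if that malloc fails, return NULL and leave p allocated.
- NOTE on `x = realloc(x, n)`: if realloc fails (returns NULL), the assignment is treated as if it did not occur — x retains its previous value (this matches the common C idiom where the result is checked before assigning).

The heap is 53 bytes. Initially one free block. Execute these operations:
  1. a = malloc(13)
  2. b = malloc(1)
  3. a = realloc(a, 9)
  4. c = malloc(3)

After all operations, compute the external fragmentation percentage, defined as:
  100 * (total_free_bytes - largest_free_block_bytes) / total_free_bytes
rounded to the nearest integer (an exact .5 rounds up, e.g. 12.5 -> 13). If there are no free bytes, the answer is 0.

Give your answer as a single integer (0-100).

Op 1: a = malloc(13) -> a = 0; heap: [0-12 ALLOC][13-52 FREE]
Op 2: b = malloc(1) -> b = 13; heap: [0-12 ALLOC][13-13 ALLOC][14-52 FREE]
Op 3: a = realloc(a, 9) -> a = 0; heap: [0-8 ALLOC][9-12 FREE][13-13 ALLOC][14-52 FREE]
Op 4: c = malloc(3) -> c = 9; heap: [0-8 ALLOC][9-11 ALLOC][12-12 FREE][13-13 ALLOC][14-52 FREE]
Free blocks: [1 39] total_free=40 largest=39 -> 100*(40-39)/40 = 100/40 = 2.5 -> rounds to 3

Answer: 3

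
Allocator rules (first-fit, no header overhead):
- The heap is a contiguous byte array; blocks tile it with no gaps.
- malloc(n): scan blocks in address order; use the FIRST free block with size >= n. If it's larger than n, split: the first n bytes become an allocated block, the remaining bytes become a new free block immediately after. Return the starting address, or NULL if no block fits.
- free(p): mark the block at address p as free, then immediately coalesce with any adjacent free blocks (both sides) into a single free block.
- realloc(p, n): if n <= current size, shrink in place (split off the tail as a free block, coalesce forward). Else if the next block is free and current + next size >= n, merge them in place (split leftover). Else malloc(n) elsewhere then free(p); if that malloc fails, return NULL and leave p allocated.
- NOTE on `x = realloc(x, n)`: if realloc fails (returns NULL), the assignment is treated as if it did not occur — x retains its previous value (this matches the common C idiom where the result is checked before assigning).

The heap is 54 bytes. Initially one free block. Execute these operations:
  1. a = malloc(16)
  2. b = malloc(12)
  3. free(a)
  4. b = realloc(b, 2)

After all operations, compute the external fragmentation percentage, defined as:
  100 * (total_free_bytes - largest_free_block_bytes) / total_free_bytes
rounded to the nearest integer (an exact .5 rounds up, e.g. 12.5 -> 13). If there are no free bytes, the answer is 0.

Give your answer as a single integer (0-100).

Answer: 31

Derivation:
Op 1: a = malloc(16) -> a = 0; heap: [0-15 ALLOC][16-53 FREE]
Op 2: b = malloc(12) -> b = 16; heap: [0-15 ALLOC][16-27 ALLOC][28-53 FREE]
Op 3: free(a) -> (freed a); heap: [0-15 FREE][16-27 ALLOC][28-53 FREE]
Op 4: b = realloc(b, 2) -> b = 16; heap: [0-15 FREE][16-17 ALLOC][18-53 FREE]
Free blocks: [16 36] total_free=52 largest=36 -> 100*(52-36)/52 = 1600/52 ≈ 30.769 -> rounds to 31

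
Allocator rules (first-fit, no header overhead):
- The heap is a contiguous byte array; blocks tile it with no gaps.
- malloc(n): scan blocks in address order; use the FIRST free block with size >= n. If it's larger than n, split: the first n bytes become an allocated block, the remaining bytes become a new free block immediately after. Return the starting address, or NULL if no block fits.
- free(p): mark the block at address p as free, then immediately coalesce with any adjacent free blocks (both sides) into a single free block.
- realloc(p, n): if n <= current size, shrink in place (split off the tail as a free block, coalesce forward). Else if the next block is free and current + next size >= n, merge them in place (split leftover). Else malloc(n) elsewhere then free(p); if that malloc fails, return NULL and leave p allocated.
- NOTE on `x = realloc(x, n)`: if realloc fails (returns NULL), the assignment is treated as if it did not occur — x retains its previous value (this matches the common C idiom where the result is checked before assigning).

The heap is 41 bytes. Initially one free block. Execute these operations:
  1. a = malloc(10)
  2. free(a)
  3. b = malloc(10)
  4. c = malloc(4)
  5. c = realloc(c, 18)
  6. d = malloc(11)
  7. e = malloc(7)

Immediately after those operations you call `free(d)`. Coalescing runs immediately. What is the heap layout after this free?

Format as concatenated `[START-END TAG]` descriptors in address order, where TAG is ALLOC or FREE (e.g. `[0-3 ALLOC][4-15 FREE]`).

Answer: [0-9 ALLOC][10-27 ALLOC][28-40 FREE]

Derivation:
Op 1: a = malloc(10) -> a = 0; heap: [0-9 ALLOC][10-40 FREE]
Op 2: free(a) -> (freed a); heap: [0-40 FREE]
Op 3: b = malloc(10) -> b = 0; heap: [0-9 ALLOC][10-40 FREE]
Op 4: c = malloc(4) -> c = 10; heap: [0-9 ALLOC][10-13 ALLOC][14-40 FREE]
Op 5: c = realloc(c, 18) -> c = 10; heap: [0-9 ALLOC][10-27 ALLOC][28-40 FREE]
Op 6: d = malloc(11) -> d = 28; heap: [0-9 ALLOC][10-27 ALLOC][28-38 ALLOC][39-40 FREE]
Op 7: e = malloc(7) -> e = NULL; heap: [0-9 ALLOC][10-27 ALLOC][28-38 ALLOC][39-40 FREE]
free(d): d = 28 -> block [28-38 ALLOC]; mark free, coalesce with adjacent free neighbors -> [0-9 ALLOC][10-27 ALLOC][28-40 FREE]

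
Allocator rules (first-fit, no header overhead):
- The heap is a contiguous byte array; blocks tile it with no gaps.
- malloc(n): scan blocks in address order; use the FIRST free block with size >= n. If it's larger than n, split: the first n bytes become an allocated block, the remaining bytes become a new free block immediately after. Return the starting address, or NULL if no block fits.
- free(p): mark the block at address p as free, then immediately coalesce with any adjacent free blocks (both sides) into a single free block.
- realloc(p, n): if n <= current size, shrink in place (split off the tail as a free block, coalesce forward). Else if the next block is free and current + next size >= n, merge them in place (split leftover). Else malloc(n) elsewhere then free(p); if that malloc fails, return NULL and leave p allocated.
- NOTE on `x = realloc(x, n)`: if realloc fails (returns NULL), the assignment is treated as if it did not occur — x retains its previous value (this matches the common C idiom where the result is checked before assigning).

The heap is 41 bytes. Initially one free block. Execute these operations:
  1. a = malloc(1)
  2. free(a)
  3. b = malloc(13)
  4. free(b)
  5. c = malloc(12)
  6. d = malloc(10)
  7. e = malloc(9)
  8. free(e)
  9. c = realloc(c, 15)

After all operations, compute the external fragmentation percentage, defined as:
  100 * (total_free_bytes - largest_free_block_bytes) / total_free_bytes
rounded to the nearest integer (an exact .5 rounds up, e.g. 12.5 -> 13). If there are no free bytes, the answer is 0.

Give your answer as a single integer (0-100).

Answer: 25

Derivation:
Op 1: a = malloc(1) -> a = 0; heap: [0-0 ALLOC][1-40 FREE]
Op 2: free(a) -> (freed a); heap: [0-40 FREE]
Op 3: b = malloc(13) -> b = 0; heap: [0-12 ALLOC][13-40 FREE]
Op 4: free(b) -> (freed b); heap: [0-40 FREE]
Op 5: c = malloc(12) -> c = 0; heap: [0-11 ALLOC][12-40 FREE]
Op 6: d = malloc(10) -> d = 12; heap: [0-11 ALLOC][12-21 ALLOC][22-40 FREE]
Op 7: e = malloc(9) -> e = 22; heap: [0-11 ALLOC][12-21 ALLOC][22-30 ALLOC][31-40 FREE]
Op 8: free(e) -> (freed e); heap: [0-11 ALLOC][12-21 ALLOC][22-40 FREE]
Op 9: c = realloc(c, 15) -> c = 22; heap: [0-11 FREE][12-21 ALLOC][22-36 ALLOC][37-40 FREE]
Free blocks: [12 4] total_free=16 largest=12 -> 100*(16-12)/16 = 400/16 = 25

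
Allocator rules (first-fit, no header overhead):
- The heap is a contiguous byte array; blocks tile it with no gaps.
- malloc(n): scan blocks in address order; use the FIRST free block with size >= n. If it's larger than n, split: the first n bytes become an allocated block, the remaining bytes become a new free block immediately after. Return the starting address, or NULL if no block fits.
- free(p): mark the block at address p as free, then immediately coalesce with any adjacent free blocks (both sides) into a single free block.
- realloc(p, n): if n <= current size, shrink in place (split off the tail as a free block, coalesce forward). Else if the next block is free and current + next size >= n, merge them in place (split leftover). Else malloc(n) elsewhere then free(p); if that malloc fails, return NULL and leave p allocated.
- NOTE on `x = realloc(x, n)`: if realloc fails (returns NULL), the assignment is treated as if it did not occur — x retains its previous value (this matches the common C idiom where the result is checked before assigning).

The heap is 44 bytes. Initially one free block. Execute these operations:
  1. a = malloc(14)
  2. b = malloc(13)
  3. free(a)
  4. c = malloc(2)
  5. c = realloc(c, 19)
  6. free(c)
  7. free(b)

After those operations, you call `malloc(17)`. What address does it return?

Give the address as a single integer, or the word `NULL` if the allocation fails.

Op 1: a = malloc(14) -> a = 0; heap: [0-13 ALLOC][14-43 FREE]
Op 2: b = malloc(13) -> b = 14; heap: [0-13 ALLOC][14-26 ALLOC][27-43 FREE]
Op 3: free(a) -> (freed a); heap: [0-13 FREE][14-26 ALLOC][27-43 FREE]
Op 4: c = malloc(2) -> c = 0; heap: [0-1 ALLOC][2-13 FREE][14-26 ALLOC][27-43 FREE]
Op 5: c = realloc(c, 19) -> NULL (c unchanged); heap: [0-1 ALLOC][2-13 FREE][14-26 ALLOC][27-43 FREE]
Op 6: free(c) -> (freed c); heap: [0-13 FREE][14-26 ALLOC][27-43 FREE]
Op 7: free(b) -> (freed b); heap: [0-43 FREE]
malloc(17): first-fit scan over [0-43 FREE] -> 0

Answer: 0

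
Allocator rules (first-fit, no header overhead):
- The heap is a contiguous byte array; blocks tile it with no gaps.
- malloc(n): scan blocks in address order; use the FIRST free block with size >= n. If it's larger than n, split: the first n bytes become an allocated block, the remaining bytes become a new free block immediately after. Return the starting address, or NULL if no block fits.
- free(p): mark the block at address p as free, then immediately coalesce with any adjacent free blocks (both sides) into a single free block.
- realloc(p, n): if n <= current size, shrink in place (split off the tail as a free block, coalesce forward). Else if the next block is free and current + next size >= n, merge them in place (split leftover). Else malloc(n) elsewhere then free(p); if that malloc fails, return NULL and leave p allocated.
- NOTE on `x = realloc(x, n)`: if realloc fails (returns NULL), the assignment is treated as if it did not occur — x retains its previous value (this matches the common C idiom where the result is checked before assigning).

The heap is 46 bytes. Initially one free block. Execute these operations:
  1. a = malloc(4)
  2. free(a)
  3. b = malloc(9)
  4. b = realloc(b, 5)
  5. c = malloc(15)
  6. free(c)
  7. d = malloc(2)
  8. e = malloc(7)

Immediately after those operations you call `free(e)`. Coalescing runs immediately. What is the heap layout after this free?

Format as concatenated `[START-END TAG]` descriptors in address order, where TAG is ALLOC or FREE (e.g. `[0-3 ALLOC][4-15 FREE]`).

Answer: [0-4 ALLOC][5-6 ALLOC][7-45 FREE]

Derivation:
Op 1: a = malloc(4) -> a = 0; heap: [0-3 ALLOC][4-45 FREE]
Op 2: free(a) -> (freed a); heap: [0-45 FREE]
Op 3: b = malloc(9) -> b = 0; heap: [0-8 ALLOC][9-45 FREE]
Op 4: b = realloc(b, 5) -> b = 0; heap: [0-4 ALLOC][5-45 FREE]
Op 5: c = malloc(15) -> c = 5; heap: [0-4 ALLOC][5-19 ALLOC][20-45 FREE]
Op 6: free(c) -> (freed c); heap: [0-4 ALLOC][5-45 FREE]
Op 7: d = malloc(2) -> d = 5; heap: [0-4 ALLOC][5-6 ALLOC][7-45 FREE]
Op 8: e = malloc(7) -> e = 7; heap: [0-4 ALLOC][5-6 ALLOC][7-13 ALLOC][14-45 FREE]
free(e): e = 7 -> block [7-13 ALLOC]; mark free, coalesce with adjacent free neighbors -> [0-4 ALLOC][5-6 ALLOC][7-45 FREE]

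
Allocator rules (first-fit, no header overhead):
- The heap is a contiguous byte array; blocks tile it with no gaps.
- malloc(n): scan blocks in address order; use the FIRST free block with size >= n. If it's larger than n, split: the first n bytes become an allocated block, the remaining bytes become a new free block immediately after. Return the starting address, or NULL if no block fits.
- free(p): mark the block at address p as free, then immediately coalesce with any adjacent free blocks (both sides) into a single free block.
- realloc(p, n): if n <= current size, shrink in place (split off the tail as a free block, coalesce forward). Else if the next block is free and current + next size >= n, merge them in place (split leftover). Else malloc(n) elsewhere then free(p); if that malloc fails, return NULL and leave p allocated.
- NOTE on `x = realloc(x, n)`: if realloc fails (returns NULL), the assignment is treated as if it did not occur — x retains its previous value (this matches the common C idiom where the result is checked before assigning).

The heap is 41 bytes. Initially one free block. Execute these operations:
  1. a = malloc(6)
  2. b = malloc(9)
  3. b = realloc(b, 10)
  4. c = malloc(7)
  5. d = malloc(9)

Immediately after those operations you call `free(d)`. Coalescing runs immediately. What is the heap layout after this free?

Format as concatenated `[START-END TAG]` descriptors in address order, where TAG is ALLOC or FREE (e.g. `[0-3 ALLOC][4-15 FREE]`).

Answer: [0-5 ALLOC][6-15 ALLOC][16-22 ALLOC][23-40 FREE]

Derivation:
Op 1: a = malloc(6) -> a = 0; heap: [0-5 ALLOC][6-40 FREE]
Op 2: b = malloc(9) -> b = 6; heap: [0-5 ALLOC][6-14 ALLOC][15-40 FREE]
Op 3: b = realloc(b, 10) -> b = 6; heap: [0-5 ALLOC][6-15 ALLOC][16-40 FREE]
Op 4: c = malloc(7) -> c = 16; heap: [0-5 ALLOC][6-15 ALLOC][16-22 ALLOC][23-40 FREE]
Op 5: d = malloc(9) -> d = 23; heap: [0-5 ALLOC][6-15 ALLOC][16-22 ALLOC][23-31 ALLOC][32-40 FREE]
free(d): d = 23 -> block [23-31 ALLOC]; mark free, coalesce with adjacent free neighbors -> [0-5 ALLOC][6-15 ALLOC][16-22 ALLOC][23-40 FREE]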